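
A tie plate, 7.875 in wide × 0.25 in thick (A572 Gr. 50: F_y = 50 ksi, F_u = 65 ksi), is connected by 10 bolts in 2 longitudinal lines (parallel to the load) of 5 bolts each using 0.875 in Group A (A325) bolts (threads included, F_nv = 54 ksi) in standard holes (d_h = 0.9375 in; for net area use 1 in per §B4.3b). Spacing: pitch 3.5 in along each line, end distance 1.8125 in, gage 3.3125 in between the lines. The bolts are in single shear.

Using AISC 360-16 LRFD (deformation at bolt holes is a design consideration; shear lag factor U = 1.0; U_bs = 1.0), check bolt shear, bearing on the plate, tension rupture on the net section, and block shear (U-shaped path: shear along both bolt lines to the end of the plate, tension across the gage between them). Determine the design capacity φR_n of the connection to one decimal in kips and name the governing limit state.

Bolt shear: A_b = π(0.875)²/4 = 0.60132 in². φR_n = 0.75 × 54 × 0.60132 × 10 × 1 = 243.5 kips.
Bearing (0.25 in plate, F_u = 65 ksi): end bolts L_c = 1.8125 − 0.9375/2 = 1.34375, R_n = min(1.2×1.34375×0.25×65, 2.4×0.875×0.25×65) = 26.203 kips/bolt; interior L_c = 3.5 − 0.9375 = 2.5625, R_n = 34.125 kips/bolt. φR_n = 0.75 × (2×26.203 + 8×34.125) = 244.1 kips.
Tension rupture (net): A_n = (7.875 − 2×1)×0.25 = 1.4688 in² (U = 1.0, A_e = A_n). φR_n = 0.75 × 65 × 1.4688 = 71.6 kips.
Block shear: shear path 2×[1.8125+4×3.5] = 2×15.8125 in, A_gv = 7.9063, A_nv = 2×(15.8125 − 4.5×1)×0.25 = 5.6563 in²; tension across gage: (3.3125 − 1×1)×0.25 = 0.57813 in². R_n = min(0.6×65×5.6563, 0.6×50×7.9063) + 1.0×65×0.57813 = min(220.6, 237.19) + 37.578 = 258.18 kips. φR_n = 0.75 × 258.18 = 193.6 kips.
Governing: min(243.5, 244.1, 71.6, 193.6) = 71.6 kips → net-section rupture.

71.6 kips (net-section rupture governs)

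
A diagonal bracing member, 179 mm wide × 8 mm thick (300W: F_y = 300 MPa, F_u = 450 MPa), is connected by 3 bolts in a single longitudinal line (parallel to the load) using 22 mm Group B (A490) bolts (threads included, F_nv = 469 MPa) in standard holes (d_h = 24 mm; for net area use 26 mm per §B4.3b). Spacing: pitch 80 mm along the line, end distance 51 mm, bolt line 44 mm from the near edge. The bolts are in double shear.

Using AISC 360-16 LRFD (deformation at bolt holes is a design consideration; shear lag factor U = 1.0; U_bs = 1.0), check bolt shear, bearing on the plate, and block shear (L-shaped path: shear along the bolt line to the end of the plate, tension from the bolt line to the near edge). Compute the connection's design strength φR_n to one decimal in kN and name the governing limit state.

311.6 kN (block shear governs)

Bolt shear: A_b = π(22)²/4 = 380.13 mm². φR_n = 0.75 × 469 × 380.13 × 3 × 2 = 802.3 kN.
Bearing (8 mm plate, F_u = 450 MPa): end bolts L_c = 51 − 24/2 = 39, R_n = min(1.2×39×8×450, 2.4×22×8×450) = 168.48 kN/bolt; interior L_c = 80 − 24 = 56, R_n = 190.08 kN/bolt. φR_n = 0.75 × (1×168.48 + 2×190.08) = 411.5 kN.
Block shear: shear path 1×[51+2×80] = 1×211 mm, A_gv = 1688, A_nv = 1×(211 − 2.5×26)×8 = 1168 mm²; tension to near edge: (44 − 0.5×26)×8 = 248 mm². R_n = min(0.6×450×1168, 0.6×300×1688) + 1.0×450×248 = min(315.36, 303.84) + 111.6 = 415.44 kN. φR_n = 0.75 × 415.44 = 311.6 kN.
Governing: min(802.3, 411.5, 311.6) = 311.6 kN → block shear.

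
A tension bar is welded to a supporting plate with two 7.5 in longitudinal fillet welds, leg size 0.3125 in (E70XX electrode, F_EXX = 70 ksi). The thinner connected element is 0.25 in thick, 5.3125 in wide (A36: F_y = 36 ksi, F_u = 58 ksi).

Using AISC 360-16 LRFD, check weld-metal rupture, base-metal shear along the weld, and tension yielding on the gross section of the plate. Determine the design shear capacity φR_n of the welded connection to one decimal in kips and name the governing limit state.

Weld metal: throat = 0.707×0.3125 = 0.22094 in, L = 2×7.5 = 15 in. φR_n = 0.75 × 0.6 × 70 × 0.22094 × 15 = 104.4 kips.
Base metal shear (0.25 in plate): yield φR_n = 1.0×0.6×36×0.25×15 = 81.0 kips; rupture φR_n = 0.75×0.6×58×0.25×15 = 97.9 kips; take 81.0 kips (yield).
Tension yield (gross): A_g = 5.3125×0.25 = 1.3281 in². φR_n = 0.90 × 36 × 1.3281 = 43.0 kips.
Governing: min(104.4, 81.0, 43.0) = 43.0 kips → gross-section yield.

43.0 kips (gross-section yield governs)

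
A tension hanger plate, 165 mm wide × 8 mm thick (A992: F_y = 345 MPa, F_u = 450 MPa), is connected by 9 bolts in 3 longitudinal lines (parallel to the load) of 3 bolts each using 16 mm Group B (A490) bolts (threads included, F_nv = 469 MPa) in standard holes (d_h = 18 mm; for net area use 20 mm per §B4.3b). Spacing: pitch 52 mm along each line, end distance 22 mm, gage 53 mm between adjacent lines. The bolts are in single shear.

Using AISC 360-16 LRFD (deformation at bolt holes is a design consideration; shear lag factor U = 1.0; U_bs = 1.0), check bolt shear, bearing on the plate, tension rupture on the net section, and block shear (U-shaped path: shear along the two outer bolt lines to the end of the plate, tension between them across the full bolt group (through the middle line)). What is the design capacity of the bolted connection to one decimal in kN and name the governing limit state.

Bolt shear: A_b = π(16)²/4 = 201.06 mm². φR_n = 0.75 × 469 × 201.06 × 9 × 1 = 636.5 kN.
Bearing (8 mm plate, F_u = 450 MPa): end bolts L_c = 22 − 18/2 = 13, R_n = min(1.2×13×8×450, 2.4×16×8×450) = 56.16 kN/bolt; interior L_c = 52 − 18 = 34, R_n = 138.24 kN/bolt. φR_n = 0.75 × (3×56.16 + 6×138.24) = 748.4 kN.
Tension rupture (net): A_n = (165 − 3×20)×8 = 840 mm² (U = 1.0, A_e = A_n). φR_n = 0.75 × 450 × 840 = 283.5 kN.
Block shear: shear path 2×[22+2×52] = 2×126 mm, A_gv = 2016, A_nv = 2×(126 − 2.5×20)×8 = 1216 mm²; tension across gage: (106 − 2×20)×8 = 528 mm². R_n = min(0.6×450×1216, 0.6×345×2016) + 1.0×450×528 = min(328.32, 417.31) + 237.6 = 565.92 kN. φR_n = 0.75 × 565.92 = 424.4 kN.
Governing: min(636.5, 748.4, 283.5, 424.4) = 283.5 kN → net-section rupture.

283.5 kN (net-section rupture governs)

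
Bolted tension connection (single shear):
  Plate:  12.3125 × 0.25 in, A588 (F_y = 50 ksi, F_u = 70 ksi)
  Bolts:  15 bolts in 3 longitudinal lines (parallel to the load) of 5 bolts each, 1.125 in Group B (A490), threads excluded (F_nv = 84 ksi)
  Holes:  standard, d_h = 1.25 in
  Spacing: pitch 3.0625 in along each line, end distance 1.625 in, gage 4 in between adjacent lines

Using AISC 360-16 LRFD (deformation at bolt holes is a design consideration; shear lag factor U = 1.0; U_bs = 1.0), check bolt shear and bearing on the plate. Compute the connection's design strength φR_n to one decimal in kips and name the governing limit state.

Bolt shear: A_b = π(1.125)²/4 = 0.99402 in². φR_n = 0.75 × 84 × 0.99402 × 15 × 1 = 939.3 kips.
Bearing (0.25 in plate, F_u = 70 ksi): end bolts L_c = 1.625 − 1.25/2 = 1, R_n = min(1.2×1×0.25×70, 2.4×1.125×0.25×70) = 21 kips/bolt; interior L_c = 3.0625 − 1.25 = 1.8125, R_n = 38.063 kips/bolt. φR_n = 0.75 × (3×21 + 12×38.063) = 389.8 kips.
Governing: min(939.3, 389.8) = 389.8 kips → bearing.

389.8 kips (bearing governs)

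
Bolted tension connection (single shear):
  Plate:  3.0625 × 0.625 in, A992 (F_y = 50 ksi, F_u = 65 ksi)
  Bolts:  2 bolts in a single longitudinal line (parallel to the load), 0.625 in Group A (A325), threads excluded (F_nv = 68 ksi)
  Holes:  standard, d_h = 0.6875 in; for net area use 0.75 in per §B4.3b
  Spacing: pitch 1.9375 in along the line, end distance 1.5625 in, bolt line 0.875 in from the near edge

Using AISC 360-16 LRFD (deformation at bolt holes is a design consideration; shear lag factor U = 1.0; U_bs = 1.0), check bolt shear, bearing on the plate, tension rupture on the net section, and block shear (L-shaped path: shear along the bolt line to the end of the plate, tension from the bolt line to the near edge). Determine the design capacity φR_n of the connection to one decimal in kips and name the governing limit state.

31.3 kips (bolt shear governs)

Bolt shear: A_b = π(0.625)²/4 = 0.3068 in². φR_n = 0.75 × 68 × 0.3068 × 2 × 1 = 31.3 kips.
Bearing (0.625 in plate, F_u = 65 ksi): end bolts L_c = 1.5625 − 0.6875/2 = 1.21875, R_n = min(1.2×1.21875×0.625×65, 2.4×0.625×0.625×65) = 59.414 kips/bolt; interior L_c = 1.9375 − 0.6875 = 1.25, R_n = 60.938 kips/bolt. φR_n = 0.75 × (1×59.414 + 1×60.938) = 90.3 kips.
Tension rupture (net): A_n = (3.0625 − 1×0.75)×0.625 = 1.4453 in² (U = 1.0, A_e = A_n). φR_n = 0.75 × 65 × 1.4453 = 70.5 kips.
Block shear: shear path 1×[1.5625+1×1.9375] = 1×3.5 in, A_gv = 2.1875, A_nv = 1×(3.5 − 1.5×0.75)×0.625 = 1.4844 in²; tension to near edge: (0.875 − 0.5×0.75)×0.625 = 0.3125 in². R_n = min(0.6×65×1.4844, 0.6×50×2.1875) + 1.0×65×0.3125 = min(57.892, 65.625) + 20.313 = 78.205 kips. φR_n = 0.75 × 78.205 = 58.7 kips.
Governing: min(31.3, 90.3, 70.5, 58.7) = 31.3 kips → bolt shear.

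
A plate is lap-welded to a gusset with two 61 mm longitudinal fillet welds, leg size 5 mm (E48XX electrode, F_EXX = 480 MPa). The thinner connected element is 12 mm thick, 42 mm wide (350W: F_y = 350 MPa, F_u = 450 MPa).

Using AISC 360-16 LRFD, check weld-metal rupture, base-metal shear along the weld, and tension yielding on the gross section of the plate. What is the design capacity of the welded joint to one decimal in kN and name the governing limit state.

93.2 kN (weld metal governs)

Weld metal: throat = 0.707×5 = 3.535 mm, L = 2×61 = 122 mm. φR_n = 0.75 × 0.6 × 480 × 3.535 × 122 = 93.2 kN.
Base metal shear (12 mm plate): yield φR_n = 1.0×0.6×350×12×122 = 307.4 kN; rupture φR_n = 0.75×0.6×450×12×122 = 296.5 kN; take 296.5 kN (rupture).
Tension yield (gross): A_g = 42×12 = 504 mm². φR_n = 0.90 × 350 × 504 = 158.8 kN.
Governing: min(93.2, 296.5, 158.8) = 93.2 kN → weld metal.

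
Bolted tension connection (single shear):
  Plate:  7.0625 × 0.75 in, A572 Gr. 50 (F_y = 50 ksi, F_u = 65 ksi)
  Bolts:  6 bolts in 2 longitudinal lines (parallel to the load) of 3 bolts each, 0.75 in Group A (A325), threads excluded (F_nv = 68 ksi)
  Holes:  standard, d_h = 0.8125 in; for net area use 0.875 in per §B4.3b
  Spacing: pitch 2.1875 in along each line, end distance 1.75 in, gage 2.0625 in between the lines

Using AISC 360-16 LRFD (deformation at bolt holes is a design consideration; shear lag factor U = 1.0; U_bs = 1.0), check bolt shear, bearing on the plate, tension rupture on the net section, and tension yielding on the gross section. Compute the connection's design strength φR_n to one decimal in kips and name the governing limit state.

135.2 kips (bolt shear governs)

Bolt shear: A_b = π(0.75)²/4 = 0.44179 in². φR_n = 0.75 × 68 × 0.44179 × 6 × 1 = 135.2 kips.
Bearing (0.75 in plate, F_u = 65 ksi): end bolts L_c = 1.75 − 0.8125/2 = 1.34375, R_n = min(1.2×1.34375×0.75×65, 2.4×0.75×0.75×65) = 78.609 kips/bolt; interior L_c = 2.1875 − 0.8125 = 1.375, R_n = 80.438 kips/bolt. φR_n = 0.75 × (2×78.609 + 4×80.438) = 359.2 kips.
Tension rupture (net): A_n = (7.0625 − 2×0.875)×0.75 = 3.9844 in² (U = 1.0, A_e = A_n). φR_n = 0.75 × 65 × 3.9844 = 194.2 kips.
Tension yield (gross): A_g = 7.0625×0.75 = 5.2969 in². φR_n = 0.90 × 50 × 5.2969 = 238.4 kips.
Governing: min(135.2, 359.2, 194.2, 238.4) = 135.2 kips → bolt shear.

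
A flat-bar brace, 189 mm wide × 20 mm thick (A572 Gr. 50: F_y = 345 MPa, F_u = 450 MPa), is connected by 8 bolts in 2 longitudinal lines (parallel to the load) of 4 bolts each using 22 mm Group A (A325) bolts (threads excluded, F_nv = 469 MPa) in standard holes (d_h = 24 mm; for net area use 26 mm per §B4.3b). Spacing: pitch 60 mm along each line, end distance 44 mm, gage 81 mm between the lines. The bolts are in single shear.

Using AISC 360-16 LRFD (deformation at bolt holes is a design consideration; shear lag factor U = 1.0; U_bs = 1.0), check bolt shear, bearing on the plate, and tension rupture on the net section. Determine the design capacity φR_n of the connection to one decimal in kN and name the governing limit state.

Bolt shear: A_b = π(22)²/4 = 380.13 mm². φR_n = 0.75 × 469 × 380.13 × 8 × 1 = 1069.7 kN.
Bearing (20 mm plate, F_u = 450 MPa): end bolts L_c = 44 − 24/2 = 32, R_n = min(1.2×32×20×450, 2.4×22×20×450) = 345.6 kN/bolt; interior L_c = 60 − 24 = 36, R_n = 388.8 kN/bolt. φR_n = 0.75 × (2×345.6 + 6×388.8) = 2268.0 kN.
Tension rupture (net): A_n = (189 − 2×26)×20 = 2740 mm² (U = 1.0, A_e = A_n). φR_n = 0.75 × 450 × 2740 = 924.8 kN.
Governing: min(1069.7, 2268.0, 924.8) = 924.8 kN → net-section rupture.

924.8 kN (net-section rupture governs)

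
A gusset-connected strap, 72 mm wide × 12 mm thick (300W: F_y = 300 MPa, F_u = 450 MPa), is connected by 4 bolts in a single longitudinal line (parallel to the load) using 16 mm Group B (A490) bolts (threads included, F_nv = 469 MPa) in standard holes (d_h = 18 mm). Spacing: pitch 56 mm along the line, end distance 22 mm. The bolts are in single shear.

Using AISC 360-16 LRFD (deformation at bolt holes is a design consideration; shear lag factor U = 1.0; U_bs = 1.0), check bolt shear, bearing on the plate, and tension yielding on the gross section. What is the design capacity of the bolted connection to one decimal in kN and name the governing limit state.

233.3 kN (gross-section yield governs)

Bolt shear: A_b = π(16)²/4 = 201.06 mm². φR_n = 0.75 × 469 × 201.06 × 4 × 1 = 282.9 kN.
Bearing (12 mm plate, F_u = 450 MPa): end bolts L_c = 22 − 18/2 = 13, R_n = min(1.2×13×12×450, 2.4×16×12×450) = 84.24 kN/bolt; interior L_c = 56 − 18 = 38, R_n = 207.36 kN/bolt. φR_n = 0.75 × (1×84.24 + 3×207.36) = 529.7 kN.
Tension yield (gross): A_g = 72×12 = 864 mm². φR_n = 0.90 × 300 × 864 = 233.3 kN.
Governing: min(282.9, 529.7, 233.3) = 233.3 kN → gross-section yield.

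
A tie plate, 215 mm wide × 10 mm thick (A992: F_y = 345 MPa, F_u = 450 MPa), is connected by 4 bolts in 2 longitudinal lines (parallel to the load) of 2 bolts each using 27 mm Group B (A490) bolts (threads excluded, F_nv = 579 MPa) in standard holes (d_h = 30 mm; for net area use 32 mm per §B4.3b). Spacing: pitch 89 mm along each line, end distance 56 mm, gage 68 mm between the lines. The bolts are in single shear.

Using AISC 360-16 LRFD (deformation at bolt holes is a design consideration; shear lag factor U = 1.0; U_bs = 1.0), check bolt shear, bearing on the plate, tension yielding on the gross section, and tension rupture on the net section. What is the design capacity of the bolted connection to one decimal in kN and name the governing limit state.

509.6 kN (net-section rupture governs)

Bolt shear: A_b = π(27)²/4 = 572.56 mm². φR_n = 0.75 × 579 × 572.56 × 4 × 1 = 994.5 kN.
Bearing (10 mm plate, F_u = 450 MPa): end bolts L_c = 56 − 30/2 = 41, R_n = min(1.2×41×10×450, 2.4×27×10×450) = 221.4 kN/bolt; interior L_c = 89 − 30 = 59, R_n = 291.6 kN/bolt. φR_n = 0.75 × (2×221.4 + 2×291.6) = 769.5 kN.
Tension yield (gross): A_g = 215×10 = 2150 mm². φR_n = 0.90 × 345 × 2150 = 667.6 kN.
Tension rupture (net): A_n = (215 − 2×32)×10 = 1510 mm² (U = 1.0, A_e = A_n). φR_n = 0.75 × 450 × 1510 = 509.6 kN.
Governing: min(994.5, 769.5, 667.6, 509.6) = 509.6 kN → net-section rupture.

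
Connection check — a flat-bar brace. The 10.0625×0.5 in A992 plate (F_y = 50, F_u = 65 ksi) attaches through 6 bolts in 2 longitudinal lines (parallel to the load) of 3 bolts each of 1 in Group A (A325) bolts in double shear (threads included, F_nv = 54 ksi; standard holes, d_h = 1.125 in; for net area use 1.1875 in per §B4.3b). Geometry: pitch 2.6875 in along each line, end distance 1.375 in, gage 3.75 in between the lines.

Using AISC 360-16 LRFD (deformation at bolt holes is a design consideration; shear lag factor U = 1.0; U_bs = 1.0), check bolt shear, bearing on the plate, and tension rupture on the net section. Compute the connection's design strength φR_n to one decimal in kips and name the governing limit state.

Bolt shear: A_b = π(1)²/4 = 0.7854 in². φR_n = 0.75 × 54 × 0.7854 × 6 × 2 = 381.7 kips.
Bearing (0.5 in plate, F_u = 65 ksi): end bolts L_c = 1.375 − 1.125/2 = 0.8125, R_n = min(1.2×0.8125×0.5×65, 2.4×1×0.5×65) = 31.688 kips/bolt; interior L_c = 2.6875 − 1.125 = 1.5625, R_n = 60.938 kips/bolt. φR_n = 0.75 × (2×31.688 + 4×60.938) = 230.3 kips.
Tension rupture (net): A_n = (10.0625 − 2×1.1875)×0.5 = 3.8438 in² (U = 1.0, A_e = A_n). φR_n = 0.75 × 65 × 3.8438 = 187.4 kips.
Governing: min(381.7, 230.3, 187.4) = 187.4 kips → net-section rupture.

187.4 kips (net-section rupture governs)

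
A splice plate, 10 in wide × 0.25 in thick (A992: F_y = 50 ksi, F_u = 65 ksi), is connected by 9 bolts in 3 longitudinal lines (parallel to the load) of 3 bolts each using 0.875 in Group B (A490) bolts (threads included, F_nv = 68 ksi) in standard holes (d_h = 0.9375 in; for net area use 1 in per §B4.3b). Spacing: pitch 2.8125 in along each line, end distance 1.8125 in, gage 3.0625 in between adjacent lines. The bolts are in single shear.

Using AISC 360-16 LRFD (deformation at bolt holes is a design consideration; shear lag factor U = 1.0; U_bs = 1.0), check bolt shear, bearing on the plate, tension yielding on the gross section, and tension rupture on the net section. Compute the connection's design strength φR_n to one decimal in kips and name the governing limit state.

85.3 kips (net-section rupture governs)

Bolt shear: A_b = π(0.875)²/4 = 0.60132 in². φR_n = 0.75 × 68 × 0.60132 × 9 × 1 = 276.0 kips.
Bearing (0.25 in plate, F_u = 65 ksi): end bolts L_c = 1.8125 − 0.9375/2 = 1.34375, R_n = min(1.2×1.34375×0.25×65, 2.4×0.875×0.25×65) = 26.203 kips/bolt; interior L_c = 2.8125 − 0.9375 = 1.875, R_n = 34.125 kips/bolt. φR_n = 0.75 × (3×26.203 + 6×34.125) = 212.5 kips.
Tension yield (gross): A_g = 10×0.25 = 2.5 in². φR_n = 0.90 × 50 × 2.5 = 112.5 kips.
Tension rupture (net): A_n = (10 − 3×1)×0.25 = 1.75 in² (U = 1.0, A_e = A_n). φR_n = 0.75 × 65 × 1.75 = 85.3 kips.
Governing: min(276.0, 212.5, 112.5, 85.3) = 85.3 kips → net-section rupture.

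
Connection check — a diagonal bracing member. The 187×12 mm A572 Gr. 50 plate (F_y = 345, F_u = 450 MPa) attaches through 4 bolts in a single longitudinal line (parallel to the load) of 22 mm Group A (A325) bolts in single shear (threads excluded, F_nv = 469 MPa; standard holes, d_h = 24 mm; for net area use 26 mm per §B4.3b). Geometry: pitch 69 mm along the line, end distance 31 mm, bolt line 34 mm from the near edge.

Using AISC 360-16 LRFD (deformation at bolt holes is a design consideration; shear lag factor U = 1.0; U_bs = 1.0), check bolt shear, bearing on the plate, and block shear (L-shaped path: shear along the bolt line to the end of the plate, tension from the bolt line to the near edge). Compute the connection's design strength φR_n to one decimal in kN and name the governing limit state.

Bolt shear: A_b = π(22)²/4 = 380.13 mm². φR_n = 0.75 × 469 × 380.13 × 4 × 1 = 534.8 kN.
Bearing (12 mm plate, F_u = 450 MPa): end bolts L_c = 31 − 24/2 = 19, R_n = min(1.2×19×12×450, 2.4×22×12×450) = 123.12 kN/bolt; interior L_c = 69 − 24 = 45, R_n = 285.12 kN/bolt. φR_n = 0.75 × (1×123.12 + 3×285.12) = 733.9 kN.
Block shear: shear path 1×[31+3×69] = 1×238 mm, A_gv = 2856, A_nv = 1×(238 − 3.5×26)×12 = 1764 mm²; tension to near edge: (34 − 0.5×26)×12 = 252 mm². R_n = min(0.6×450×1764, 0.6×345×2856) + 1.0×450×252 = min(476.28, 591.19) + 113.4 = 589.68 kN. φR_n = 0.75 × 589.68 = 442.3 kN.
Governing: min(534.8, 733.9, 442.3) = 442.3 kN → block shear.

442.3 kN (block shear governs)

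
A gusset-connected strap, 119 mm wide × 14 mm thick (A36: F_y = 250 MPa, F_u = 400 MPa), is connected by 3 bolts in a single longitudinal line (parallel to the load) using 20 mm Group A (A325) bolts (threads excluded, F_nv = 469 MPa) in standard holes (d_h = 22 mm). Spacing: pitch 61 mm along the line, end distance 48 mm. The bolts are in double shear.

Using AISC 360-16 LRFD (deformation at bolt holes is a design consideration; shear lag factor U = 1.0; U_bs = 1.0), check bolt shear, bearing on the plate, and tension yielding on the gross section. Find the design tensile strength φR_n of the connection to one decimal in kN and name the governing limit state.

Bolt shear: A_b = π(20)²/4 = 314.16 mm². φR_n = 0.75 × 469 × 314.16 × 3 × 2 = 663.0 kN.
Bearing (14 mm plate, F_u = 400 MPa): end bolts L_c = 48 − 22/2 = 37, R_n = min(1.2×37×14×400, 2.4×20×14×400) = 248.64 kN/bolt; interior L_c = 61 − 22 = 39, R_n = 262.08 kN/bolt. φR_n = 0.75 × (1×248.64 + 2×262.08) = 579.6 kN.
Tension yield (gross): A_g = 119×14 = 1666 mm². φR_n = 0.90 × 250 × 1666 = 374.9 kN.
Governing: min(663.0, 579.6, 374.9) = 374.9 kN → gross-section yield.

374.9 kN (gross-section yield governs)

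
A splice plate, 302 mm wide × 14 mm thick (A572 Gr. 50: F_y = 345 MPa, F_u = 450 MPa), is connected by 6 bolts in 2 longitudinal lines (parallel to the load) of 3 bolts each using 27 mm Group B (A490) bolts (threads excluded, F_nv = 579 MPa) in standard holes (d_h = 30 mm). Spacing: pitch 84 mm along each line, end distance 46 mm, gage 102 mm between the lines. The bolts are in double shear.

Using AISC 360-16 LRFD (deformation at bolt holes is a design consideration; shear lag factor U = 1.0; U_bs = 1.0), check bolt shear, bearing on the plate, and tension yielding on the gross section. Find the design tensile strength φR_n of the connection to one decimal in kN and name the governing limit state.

1312.8 kN (gross-section yield governs)

Bolt shear: A_b = π(27)²/4 = 572.56 mm². φR_n = 0.75 × 579 × 572.56 × 6 × 2 = 2983.6 kN.
Bearing (14 mm plate, F_u = 450 MPa): end bolts L_c = 46 − 30/2 = 31, R_n = min(1.2×31×14×450, 2.4×27×14×450) = 234.36 kN/bolt; interior L_c = 84 − 30 = 54, R_n = 408.24 kN/bolt. φR_n = 0.75 × (2×234.36 + 4×408.24) = 1576.3 kN.
Tension yield (gross): A_g = 302×14 = 4228 mm². φR_n = 0.90 × 345 × 4228 = 1312.8 kN.
Governing: min(2983.6, 1576.3, 1312.8) = 1312.8 kN → gross-section yield.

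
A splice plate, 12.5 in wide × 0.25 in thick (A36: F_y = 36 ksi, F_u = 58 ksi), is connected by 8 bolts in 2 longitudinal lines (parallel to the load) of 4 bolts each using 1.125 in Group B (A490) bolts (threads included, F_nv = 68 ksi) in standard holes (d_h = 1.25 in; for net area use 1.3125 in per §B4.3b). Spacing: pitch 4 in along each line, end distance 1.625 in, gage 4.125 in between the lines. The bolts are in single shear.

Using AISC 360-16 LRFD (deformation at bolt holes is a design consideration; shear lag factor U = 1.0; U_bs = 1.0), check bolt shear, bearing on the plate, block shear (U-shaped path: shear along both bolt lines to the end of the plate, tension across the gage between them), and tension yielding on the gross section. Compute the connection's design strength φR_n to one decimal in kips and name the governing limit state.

Bolt shear: A_b = π(1.125)²/4 = 0.99402 in². φR_n = 0.75 × 68 × 0.99402 × 8 × 1 = 405.6 kips.
Bearing (0.25 in plate, F_u = 58 ksi): end bolts L_c = 1.625 − 1.25/2 = 1, R_n = min(1.2×1×0.25×58, 2.4×1.125×0.25×58) = 17.4 kips/bolt; interior L_c = 4 − 1.25 = 2.75, R_n = 39.15 kips/bolt. φR_n = 0.75 × (2×17.4 + 6×39.15) = 202.3 kips.
Block shear: shear path 2×[1.625+3×4] = 2×13.625 in, A_gv = 6.8125, A_nv = 2×(13.625 − 3.5×1.3125)×0.25 = 4.5156 in²; tension across gage: (4.125 − 1×1.3125)×0.25 = 0.70313 in². R_n = min(0.6×58×4.5156, 0.6×36×6.8125) + 1.0×58×0.70313 = min(157.14, 147.15) + 40.782 = 187.93 kips. φR_n = 0.75 × 187.93 = 140.9 kips.
Tension yield (gross): A_g = 12.5×0.25 = 3.125 in². φR_n = 0.90 × 36 × 3.125 = 101.3 kips.
Governing: min(405.6, 202.3, 140.9, 101.3) = 101.3 kips → gross-section yield.

101.3 kips (gross-section yield governs)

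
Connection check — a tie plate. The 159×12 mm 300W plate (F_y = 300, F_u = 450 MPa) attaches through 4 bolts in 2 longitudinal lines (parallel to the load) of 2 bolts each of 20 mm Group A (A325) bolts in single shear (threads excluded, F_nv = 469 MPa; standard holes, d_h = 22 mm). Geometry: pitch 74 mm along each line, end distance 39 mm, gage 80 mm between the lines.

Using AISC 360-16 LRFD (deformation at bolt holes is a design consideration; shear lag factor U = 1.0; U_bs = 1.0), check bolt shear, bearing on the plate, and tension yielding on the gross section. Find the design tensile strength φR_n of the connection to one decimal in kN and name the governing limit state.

Bolt shear: A_b = π(20)²/4 = 314.16 mm². φR_n = 0.75 × 469 × 314.16 × 4 × 1 = 442.0 kN.
Bearing (12 mm plate, F_u = 450 MPa): end bolts L_c = 39 − 22/2 = 28, R_n = min(1.2×28×12×450, 2.4×20×12×450) = 181.44 kN/bolt; interior L_c = 74 − 22 = 52, R_n = 259.2 kN/bolt. φR_n = 0.75 × (2×181.44 + 2×259.2) = 661.0 kN.
Tension yield (gross): A_g = 159×12 = 1908 mm². φR_n = 0.90 × 300 × 1908 = 515.2 kN.
Governing: min(442.0, 661.0, 515.2) = 442.0 kN → bolt shear.

442.0 kN (bolt shear governs)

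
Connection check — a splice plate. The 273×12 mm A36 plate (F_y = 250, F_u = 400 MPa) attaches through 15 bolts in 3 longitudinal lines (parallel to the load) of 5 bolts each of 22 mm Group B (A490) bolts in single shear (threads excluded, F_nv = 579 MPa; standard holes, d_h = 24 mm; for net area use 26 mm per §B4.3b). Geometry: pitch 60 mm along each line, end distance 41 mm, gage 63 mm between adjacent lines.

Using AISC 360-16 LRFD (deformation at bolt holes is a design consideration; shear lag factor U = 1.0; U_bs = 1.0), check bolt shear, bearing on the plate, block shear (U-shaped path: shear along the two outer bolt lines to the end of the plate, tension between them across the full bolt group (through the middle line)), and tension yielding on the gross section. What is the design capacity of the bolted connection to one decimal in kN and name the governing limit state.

Bolt shear: A_b = π(22)²/4 = 380.13 mm². φR_n = 0.75 × 579 × 380.13 × 15 × 1 = 2476.1 kN.
Bearing (12 mm plate, F_u = 400 MPa): end bolts L_c = 41 − 24/2 = 29, R_n = min(1.2×29×12×400, 2.4×22×12×400) = 167.04 kN/bolt; interior L_c = 60 − 24 = 36, R_n = 207.36 kN/bolt. φR_n = 0.75 × (3×167.04 + 12×207.36) = 2242.1 kN.
Block shear: shear path 2×[41+4×60] = 2×281 mm, A_gv = 6744, A_nv = 2×(281 − 4.5×26)×12 = 3936 mm²; tension across gage: (126 − 2×26)×12 = 888 mm². R_n = min(0.6×400×3936, 0.6×250×6744) + 1.0×400×888 = min(944.64, 1011.6) + 355.2 = 1299.8 kN. φR_n = 0.75 × 1299.8 = 974.9 kN.
Tension yield (gross): A_g = 273×12 = 3276 mm². φR_n = 0.90 × 250 × 3276 = 737.1 kN.
Governing: min(2476.1, 2242.1, 974.9, 737.1) = 737.1 kN → gross-section yield.

737.1 kN (gross-section yield governs)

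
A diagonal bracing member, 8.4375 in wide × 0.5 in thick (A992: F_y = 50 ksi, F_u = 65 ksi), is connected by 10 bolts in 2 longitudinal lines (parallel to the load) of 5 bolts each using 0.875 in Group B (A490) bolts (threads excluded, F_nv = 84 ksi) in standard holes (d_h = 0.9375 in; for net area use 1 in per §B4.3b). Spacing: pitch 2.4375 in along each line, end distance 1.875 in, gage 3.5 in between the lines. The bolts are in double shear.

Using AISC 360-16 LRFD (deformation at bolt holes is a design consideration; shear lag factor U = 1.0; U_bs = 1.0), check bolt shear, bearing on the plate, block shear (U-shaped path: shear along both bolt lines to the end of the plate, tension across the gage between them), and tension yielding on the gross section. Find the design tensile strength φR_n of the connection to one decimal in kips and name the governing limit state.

189.8 kips (gross-section yield governs)

Bolt shear: A_b = π(0.875)²/4 = 0.60132 in². φR_n = 0.75 × 84 × 0.60132 × 10 × 2 = 757.7 kips.
Bearing (0.5 in plate, F_u = 65 ksi): end bolts L_c = 1.875 − 0.9375/2 = 1.40625, R_n = min(1.2×1.40625×0.5×65, 2.4×0.875×0.5×65) = 54.844 kips/bolt; interior L_c = 2.4375 − 0.9375 = 1.5, R_n = 58.5 kips/bolt. φR_n = 0.75 × (2×54.844 + 8×58.5) = 433.3 kips.
Block shear: shear path 2×[1.875+4×2.4375] = 2×11.625 in, A_gv = 11.625, A_nv = 2×(11.625 − 4.5×1)×0.5 = 7.125 in²; tension across gage: (3.5 − 1×1)×0.5 = 1.25 in². R_n = min(0.6×65×7.125, 0.6×50×11.625) + 1.0×65×1.25 = min(277.88, 348.75) + 81.25 = 359.13 kips. φR_n = 0.75 × 359.13 = 269.3 kips.
Tension yield (gross): A_g = 8.4375×0.5 = 4.2188 in². φR_n = 0.90 × 50 × 4.2188 = 189.8 kips.
Governing: min(757.7, 433.3, 269.3, 189.8) = 189.8 kips → gross-section yield.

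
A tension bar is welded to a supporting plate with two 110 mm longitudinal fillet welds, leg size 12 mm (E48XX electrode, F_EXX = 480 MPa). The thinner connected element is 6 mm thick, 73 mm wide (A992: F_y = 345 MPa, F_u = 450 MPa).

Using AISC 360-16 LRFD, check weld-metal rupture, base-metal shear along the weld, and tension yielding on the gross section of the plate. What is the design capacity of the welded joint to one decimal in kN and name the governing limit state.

136.0 kN (gross-section yield governs)

Weld metal: throat = 0.707×12 = 8.484 mm, L = 2×110 = 220 mm. φR_n = 0.75 × 0.6 × 480 × 8.484 × 220 = 403.2 kN.
Base metal shear (6 mm plate): yield φR_n = 1.0×0.6×345×6×220 = 273.2 kN; rupture φR_n = 0.75×0.6×450×6×220 = 267.3 kN; take 267.3 kN (rupture).
Tension yield (gross): A_g = 73×6 = 438 mm². φR_n = 0.90 × 345 × 438 = 136.0 kN.
Governing: min(403.2, 267.3, 136.0) = 136.0 kN → gross-section yield.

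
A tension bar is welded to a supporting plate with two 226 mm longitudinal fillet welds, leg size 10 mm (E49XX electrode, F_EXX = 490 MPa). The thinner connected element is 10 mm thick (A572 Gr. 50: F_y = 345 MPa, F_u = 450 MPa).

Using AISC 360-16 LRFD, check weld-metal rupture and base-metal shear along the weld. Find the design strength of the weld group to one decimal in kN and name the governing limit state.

704.6 kN (weld metal governs)

Weld metal: throat = 0.707×10 = 7.07 mm, L = 2×226 = 452 mm. φR_n = 0.75 × 0.6 × 490 × 7.07 × 452 = 704.6 kN.
Base metal shear (10 mm plate): yield φR_n = 1.0×0.6×345×10×452 = 935.6 kN; rupture φR_n = 0.75×0.6×450×10×452 = 915.3 kN; take 915.3 kN (rupture).
Governing: min(704.6, 915.3) = 704.6 kN → weld metal.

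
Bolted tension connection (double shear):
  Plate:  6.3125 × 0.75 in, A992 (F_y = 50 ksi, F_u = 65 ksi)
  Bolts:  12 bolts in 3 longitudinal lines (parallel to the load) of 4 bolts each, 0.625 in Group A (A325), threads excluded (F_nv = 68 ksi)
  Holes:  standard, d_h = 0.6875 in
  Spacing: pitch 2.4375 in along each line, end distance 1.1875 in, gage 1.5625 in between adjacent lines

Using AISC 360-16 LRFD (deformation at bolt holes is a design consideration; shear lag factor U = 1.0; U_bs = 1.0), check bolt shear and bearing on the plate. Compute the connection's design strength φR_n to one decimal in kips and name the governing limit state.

Bolt shear: A_b = π(0.625)²/4 = 0.3068 in². φR_n = 0.75 × 68 × 0.3068 × 12 × 2 = 375.5 kips.
Bearing (0.75 in plate, F_u = 65 ksi): end bolts L_c = 1.1875 − 0.6875/2 = 0.84375, R_n = min(1.2×0.84375×0.75×65, 2.4×0.625×0.75×65) = 49.359 kips/bolt; interior L_c = 2.4375 − 0.6875 = 1.75, R_n = 73.125 kips/bolt. φR_n = 0.75 × (3×49.359 + 9×73.125) = 604.7 kips.
Governing: min(375.5, 604.7) = 375.5 kips → bolt shear.

375.5 kips (bolt shear governs)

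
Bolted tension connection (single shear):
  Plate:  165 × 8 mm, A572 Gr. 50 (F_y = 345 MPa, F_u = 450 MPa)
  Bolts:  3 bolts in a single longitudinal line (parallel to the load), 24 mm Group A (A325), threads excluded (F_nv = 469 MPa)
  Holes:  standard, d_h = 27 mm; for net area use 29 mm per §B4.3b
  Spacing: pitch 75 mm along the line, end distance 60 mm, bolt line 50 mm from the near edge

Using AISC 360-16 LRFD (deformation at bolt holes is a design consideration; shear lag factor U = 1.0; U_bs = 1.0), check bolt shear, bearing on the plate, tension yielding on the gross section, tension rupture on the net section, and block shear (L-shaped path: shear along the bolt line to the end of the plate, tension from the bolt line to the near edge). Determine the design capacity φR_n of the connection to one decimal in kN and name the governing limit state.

318.6 kN (block shear governs)

Bolt shear: A_b = π(24)²/4 = 452.39 mm². φR_n = 0.75 × 469 × 452.39 × 3 × 1 = 477.4 kN.
Bearing (8 mm plate, F_u = 450 MPa): end bolts L_c = 60 − 27/2 = 46.5, R_n = min(1.2×46.5×8×450, 2.4×24×8×450) = 200.88 kN/bolt; interior L_c = 75 − 27 = 48, R_n = 207.36 kN/bolt. φR_n = 0.75 × (1×200.88 + 2×207.36) = 461.7 kN.
Tension yield (gross): A_g = 165×8 = 1320 mm². φR_n = 0.90 × 345 × 1320 = 409.9 kN.
Tension rupture (net): A_n = (165 − 1×29)×8 = 1088 mm² (U = 1.0, A_e = A_n). φR_n = 0.75 × 450 × 1088 = 367.2 kN.
Block shear: shear path 1×[60+2×75] = 1×210 mm, A_gv = 1680, A_nv = 1×(210 − 2.5×29)×8 = 1100 mm²; tension to near edge: (50 − 0.5×29)×8 = 284 mm². R_n = min(0.6×450×1100, 0.6×345×1680) + 1.0×450×284 = min(297, 347.76) + 127.8 = 424.8 kN. φR_n = 0.75 × 424.8 = 318.6 kN.
Governing: min(477.4, 461.7, 409.9, 367.2, 318.6) = 318.6 kN → block shear.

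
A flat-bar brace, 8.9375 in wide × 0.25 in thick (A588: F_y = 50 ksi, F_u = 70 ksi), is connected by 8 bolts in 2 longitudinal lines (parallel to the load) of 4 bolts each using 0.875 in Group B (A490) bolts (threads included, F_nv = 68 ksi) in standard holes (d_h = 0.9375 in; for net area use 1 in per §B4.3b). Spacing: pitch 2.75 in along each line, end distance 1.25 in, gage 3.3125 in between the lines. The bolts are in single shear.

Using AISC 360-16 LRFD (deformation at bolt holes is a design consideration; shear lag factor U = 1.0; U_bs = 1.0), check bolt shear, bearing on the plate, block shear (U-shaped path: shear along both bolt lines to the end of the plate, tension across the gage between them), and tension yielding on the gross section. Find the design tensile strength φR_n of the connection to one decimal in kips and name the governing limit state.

Bolt shear: A_b = π(0.875)²/4 = 0.60132 in². φR_n = 0.75 × 68 × 0.60132 × 8 × 1 = 245.3 kips.
Bearing (0.25 in plate, F_u = 70 ksi): end bolts L_c = 1.25 − 0.9375/2 = 0.78125, R_n = min(1.2×0.78125×0.25×70, 2.4×0.875×0.25×70) = 16.406 kips/bolt; interior L_c = 2.75 − 0.9375 = 1.8125, R_n = 36.75 kips/bolt. φR_n = 0.75 × (2×16.406 + 6×36.75) = 190.0 kips.
Block shear: shear path 2×[1.25+3×2.75] = 2×9.5 in, A_gv = 4.75, A_nv = 2×(9.5 − 3.5×1)×0.25 = 3 in²; tension across gage: (3.3125 − 1×1)×0.25 = 0.57813 in². R_n = min(0.6×70×3, 0.6×50×4.75) + 1.0×70×0.57813 = min(126, 142.5) + 40.469 = 166.47 kips. φR_n = 0.75 × 166.47 = 124.9 kips.
Tension yield (gross): A_g = 8.9375×0.25 = 2.2344 in². φR_n = 0.90 × 50 × 2.2344 = 100.5 kips.
Governing: min(245.3, 190.0, 124.9, 100.5) = 100.5 kips → gross-section yield.

100.5 kips (gross-section yield governs)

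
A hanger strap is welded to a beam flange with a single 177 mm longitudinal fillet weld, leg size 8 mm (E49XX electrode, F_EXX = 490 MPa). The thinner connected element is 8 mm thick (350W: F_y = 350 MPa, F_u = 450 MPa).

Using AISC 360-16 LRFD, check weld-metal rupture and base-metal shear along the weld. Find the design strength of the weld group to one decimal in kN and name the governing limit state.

220.7 kN (weld metal governs)

Weld metal: throat = 0.707×8 = 5.656 mm, L = 177 mm. φR_n = 0.75 × 0.6 × 490 × 5.656 × 177 = 220.7 kN.
Base metal shear (8 mm plate): yield φR_n = 1.0×0.6×350×8×177 = 297.4 kN; rupture φR_n = 0.75×0.6×450×8×177 = 286.7 kN; take 286.7 kN (rupture).
Governing: min(220.7, 286.7) = 220.7 kN → weld metal.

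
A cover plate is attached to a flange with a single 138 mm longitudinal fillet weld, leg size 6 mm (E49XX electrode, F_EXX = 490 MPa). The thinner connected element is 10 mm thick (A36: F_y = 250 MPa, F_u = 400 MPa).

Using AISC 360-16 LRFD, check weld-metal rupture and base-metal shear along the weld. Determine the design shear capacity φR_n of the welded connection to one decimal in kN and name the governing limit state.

129.1 kN (weld metal governs)

Weld metal: throat = 0.707×6 = 4.242 mm, L = 138 mm. φR_n = 0.75 × 0.6 × 490 × 4.242 × 138 = 129.1 kN.
Base metal shear (10 mm plate): yield φR_n = 1.0×0.6×250×10×138 = 207.0 kN; rupture φR_n = 0.75×0.6×400×10×138 = 248.4 kN; take 207.0 kN (yield).
Governing: min(129.1, 207.0) = 129.1 kN → weld metal.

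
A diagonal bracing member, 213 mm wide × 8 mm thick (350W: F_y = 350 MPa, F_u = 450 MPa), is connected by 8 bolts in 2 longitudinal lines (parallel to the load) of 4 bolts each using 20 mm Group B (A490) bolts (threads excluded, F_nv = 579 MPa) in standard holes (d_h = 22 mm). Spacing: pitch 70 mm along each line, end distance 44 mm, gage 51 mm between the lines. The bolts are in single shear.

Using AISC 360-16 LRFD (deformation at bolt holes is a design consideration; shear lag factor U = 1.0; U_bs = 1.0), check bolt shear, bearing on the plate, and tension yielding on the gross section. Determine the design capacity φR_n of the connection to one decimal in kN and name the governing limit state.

536.8 kN (gross-section yield governs)

Bolt shear: A_b = π(20)²/4 = 314.16 mm². φR_n = 0.75 × 579 × 314.16 × 8 × 1 = 1091.4 kN.
Bearing (8 mm plate, F_u = 450 MPa): end bolts L_c = 44 − 22/2 = 33, R_n = min(1.2×33×8×450, 2.4×20×8×450) = 142.56 kN/bolt; interior L_c = 70 − 22 = 48, R_n = 172.8 kN/bolt. φR_n = 0.75 × (2×142.56 + 6×172.8) = 991.4 kN.
Tension yield (gross): A_g = 213×8 = 1704 mm². φR_n = 0.90 × 350 × 1704 = 536.8 kN.
Governing: min(1091.4, 991.4, 536.8) = 536.8 kN → gross-section yield.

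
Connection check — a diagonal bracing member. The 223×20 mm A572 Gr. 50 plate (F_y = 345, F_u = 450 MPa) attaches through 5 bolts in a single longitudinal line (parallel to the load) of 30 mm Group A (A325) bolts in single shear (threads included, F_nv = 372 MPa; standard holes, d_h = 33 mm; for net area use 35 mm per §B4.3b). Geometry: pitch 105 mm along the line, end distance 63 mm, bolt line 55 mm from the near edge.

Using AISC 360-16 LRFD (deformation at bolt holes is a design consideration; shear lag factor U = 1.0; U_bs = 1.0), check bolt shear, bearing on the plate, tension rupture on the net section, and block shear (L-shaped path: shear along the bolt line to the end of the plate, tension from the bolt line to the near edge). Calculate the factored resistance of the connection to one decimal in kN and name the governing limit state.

986.1 kN (bolt shear governs)

Bolt shear: A_b = π(30)²/4 = 706.86 mm². φR_n = 0.75 × 372 × 706.86 × 5 × 1 = 986.1 kN.
Bearing (20 mm plate, F_u = 450 MPa): end bolts L_c = 63 − 33/2 = 46.5, R_n = min(1.2×46.5×20×450, 2.4×30×20×450) = 502.2 kN/bolt; interior L_c = 105 − 33 = 72, R_n = 648 kN/bolt. φR_n = 0.75 × (1×502.2 + 4×648) = 2320.7 kN.
Tension rupture (net): A_n = (223 − 1×35)×20 = 3760 mm² (U = 1.0, A_e = A_n). φR_n = 0.75 × 450 × 3760 = 1269.0 kN.
Block shear: shear path 1×[63+4×105] = 1×483 mm, A_gv = 9660, A_nv = 1×(483 − 4.5×35)×20 = 6510 mm²; tension to near edge: (55 − 0.5×35)×20 = 750 mm². R_n = min(0.6×450×6510, 0.6×345×9660) + 1.0×450×750 = min(1757.7, 1999.6) + 337.5 = 2095.2 kN. φR_n = 0.75 × 2095.2 = 1571.4 kN.
Governing: min(986.1, 2320.7, 1269.0, 1571.4) = 986.1 kN → bolt shear.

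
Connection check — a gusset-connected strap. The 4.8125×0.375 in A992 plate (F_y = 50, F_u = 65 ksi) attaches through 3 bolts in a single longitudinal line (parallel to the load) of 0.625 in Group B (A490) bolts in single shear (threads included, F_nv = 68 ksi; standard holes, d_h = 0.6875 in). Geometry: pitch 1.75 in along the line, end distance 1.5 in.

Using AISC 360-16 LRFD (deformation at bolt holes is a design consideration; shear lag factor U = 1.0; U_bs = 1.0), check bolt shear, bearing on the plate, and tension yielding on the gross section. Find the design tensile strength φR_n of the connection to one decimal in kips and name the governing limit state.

46.9 kips (bolt shear governs)

Bolt shear: A_b = π(0.625)²/4 = 0.3068 in². φR_n = 0.75 × 68 × 0.3068 × 3 × 1 = 46.9 kips.
Bearing (0.375 in plate, F_u = 65 ksi): end bolts L_c = 1.5 − 0.6875/2 = 1.15625, R_n = min(1.2×1.15625×0.375×65, 2.4×0.625×0.375×65) = 33.82 kips/bolt; interior L_c = 1.75 − 0.6875 = 1.0625, R_n = 31.078 kips/bolt. φR_n = 0.75 × (1×33.82 + 2×31.078) = 72.0 kips.
Tension yield (gross): A_g = 4.8125×0.375 = 1.8047 in². φR_n = 0.90 × 50 × 1.8047 = 81.2 kips.
Governing: min(46.9, 72.0, 81.2) = 46.9 kips → bolt shear.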